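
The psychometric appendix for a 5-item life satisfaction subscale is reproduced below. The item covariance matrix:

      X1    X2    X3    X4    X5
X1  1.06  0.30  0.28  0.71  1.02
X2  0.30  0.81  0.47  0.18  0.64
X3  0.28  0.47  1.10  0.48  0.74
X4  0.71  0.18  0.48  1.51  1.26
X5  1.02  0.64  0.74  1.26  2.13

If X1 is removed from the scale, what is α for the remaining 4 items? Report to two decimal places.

α = 0.77

Remaining items: X2, X3, X4, X5 (k = 4).
Σσ²ᵢ = 0.81 + 1.10 + 1.51 + 2.13 = 5.55
Var(T) = 5.55 + 2 × 3.77 = 13.09
α (item deleted) = (4/3)·(1 − 5.55/13.09) = 0.77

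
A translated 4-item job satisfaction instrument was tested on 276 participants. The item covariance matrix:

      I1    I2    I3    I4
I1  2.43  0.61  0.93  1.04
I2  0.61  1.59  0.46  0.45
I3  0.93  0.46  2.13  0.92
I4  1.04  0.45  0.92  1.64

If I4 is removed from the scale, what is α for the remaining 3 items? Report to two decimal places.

Remaining items: I1, I2, I3 (k = 3).
sum of item variances = 2.43 + 1.59 + 2.13 = 6.15
σ²_total = 6.15 + 2 × 2.00 = 10.15
α (item deleted) = (3/2)·(1 − 6.15/10.15) = 0.59

α = 0.59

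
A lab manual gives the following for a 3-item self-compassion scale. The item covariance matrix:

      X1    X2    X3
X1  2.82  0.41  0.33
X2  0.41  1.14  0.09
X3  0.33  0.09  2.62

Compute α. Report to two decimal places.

α = 0.30

ΣVar(i) = 2.82 + 1.14 + 2.62 = 6.58
Sum of off-diagonal covariances = 0.83
Var(T) = 6.58 + 2 × 0.83 = 8.24
α = (k/(k−1))·(1 − ΣVar(i)/Var(T)) = (3/2)·(1 − 6.58/8.24) = 0.30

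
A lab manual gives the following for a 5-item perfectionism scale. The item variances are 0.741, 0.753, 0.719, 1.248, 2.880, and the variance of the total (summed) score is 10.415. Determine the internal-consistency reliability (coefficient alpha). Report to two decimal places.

Σσ²ᵢ = 0.741 + 0.753 + 0.719 + 1.248 + 2.880 = 6.341
α = (k/(k−1))·(1 − Σσ²ᵢ/total variance) = (5/4)·(1 − 6.341/10.415) = 0.49

coefficient alpha = 0.49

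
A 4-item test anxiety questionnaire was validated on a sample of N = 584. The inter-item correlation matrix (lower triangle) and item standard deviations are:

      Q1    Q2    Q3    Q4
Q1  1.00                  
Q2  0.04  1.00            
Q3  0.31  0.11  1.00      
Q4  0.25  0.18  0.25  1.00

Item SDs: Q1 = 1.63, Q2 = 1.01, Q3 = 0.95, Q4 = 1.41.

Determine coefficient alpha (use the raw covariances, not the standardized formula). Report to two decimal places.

Σσ²ᵢ = 1.63² + 1.01² + 0.95² + 1.41² = 6.5676
Covariances σ_ij = r_ij · s_i · s_j:
  σ(Q1,Q2) = 0.04 × 1.63 × 1.01 = 0.0659
  σ(Q1,Q3) = 0.31 × 1.63 × 0.95 = 0.4800
  σ(Q1,Q4) = 0.25 × 1.63 × 1.41 = 0.5746
  σ(Q2,Q3) = 0.11 × 1.01 × 0.95 = 0.1055
  σ(Q2,Q4) = 0.18 × 1.01 × 1.41 = 0.2563
  σ(Q3,Q4) = 0.25 × 0.95 × 1.41 = 0.3349
σ²_T = Σσ²ᵢ + 2·Σσ_ij = 6.5676 + 2 × 1.8172 = 10.2020
α = (4/3)·(1 − 6.5676/10.2020) = 0.47

α = 0.47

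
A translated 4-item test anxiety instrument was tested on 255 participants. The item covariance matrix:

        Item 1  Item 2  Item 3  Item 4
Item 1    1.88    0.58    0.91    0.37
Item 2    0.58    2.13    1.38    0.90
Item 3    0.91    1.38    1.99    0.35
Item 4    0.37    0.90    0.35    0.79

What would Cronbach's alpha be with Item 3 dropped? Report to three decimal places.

α = 0.653

Remaining items: Item 1, Item 2, Item 4 (k = 3).
ΣVar(i) = 1.88 + 2.13 + 0.79 = 4.80
σ²_total = 4.80 + 2 × 1.85 = 8.50
α (item deleted) = (3/2)·(1 − 4.80/8.50) = 0.653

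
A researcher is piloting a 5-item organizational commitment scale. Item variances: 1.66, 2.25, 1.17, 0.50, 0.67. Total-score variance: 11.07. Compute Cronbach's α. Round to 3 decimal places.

α = 0.544

Σσᵢ² = 1.66 + 2.25 + 1.17 + 0.50 + 0.67 = 6.25
α = (k/(k−1))·(1 − Σσᵢ²/total variance) = (5/4)·(1 − 6.25/11.07) = 0.544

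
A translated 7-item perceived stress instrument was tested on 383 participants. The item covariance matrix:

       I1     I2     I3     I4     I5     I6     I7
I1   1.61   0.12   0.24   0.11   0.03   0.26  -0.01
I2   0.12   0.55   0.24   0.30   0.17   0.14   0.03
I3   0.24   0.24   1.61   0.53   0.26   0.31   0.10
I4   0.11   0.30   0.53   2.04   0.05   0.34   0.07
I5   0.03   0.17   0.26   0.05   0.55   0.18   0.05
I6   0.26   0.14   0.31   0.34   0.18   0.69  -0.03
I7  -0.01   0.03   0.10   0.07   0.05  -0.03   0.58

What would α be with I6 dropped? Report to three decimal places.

α = 0.477

Remaining items: I1, I2, I3, I4, I5, I7 (k = 6).
Σσᵢ² = 1.61 + 0.55 + 1.61 + 2.04 + 0.55 + 0.58 = 6.94
σ²_total = 6.94 + 2 × 2.29 = 11.52
α (item deleted) = (6/5)·(1 − 6.94/11.52) = 0.477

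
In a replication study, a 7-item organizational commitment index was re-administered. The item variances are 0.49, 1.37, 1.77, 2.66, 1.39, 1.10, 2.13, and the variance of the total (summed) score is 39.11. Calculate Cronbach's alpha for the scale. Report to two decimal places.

Σσ²ᵢ = 0.49 + 1.37 + 1.77 + 2.66 + 1.39 + 1.10 + 2.13 = 10.91
α = (k/(k−1))·(1 − Σσ²ᵢ/σ²_total) = (7/6)·(1 − 10.91/39.11) = 0.84

α = 0.84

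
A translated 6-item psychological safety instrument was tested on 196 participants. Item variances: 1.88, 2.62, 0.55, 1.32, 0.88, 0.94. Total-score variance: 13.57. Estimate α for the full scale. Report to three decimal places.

ΣVar(i) = 1.88 + 2.62 + 0.55 + 1.32 + 0.88 + 0.94 = 8.19
α = (k/(k−1))·(1 − ΣVar(i)/total variance) = (6/5)·(1 − 8.19/13.57) = 0.476

α = 0.476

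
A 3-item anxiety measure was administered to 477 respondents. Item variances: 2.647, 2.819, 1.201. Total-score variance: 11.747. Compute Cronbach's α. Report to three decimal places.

Σσᵢ² = 2.647 + 2.819 + 1.201 = 6.667
α = (k/(k−1))·(1 − Σσᵢ²/σ²_T) = (3/2)·(1 − 6.667/11.747) = 0.649

Cronbach's α = 0.649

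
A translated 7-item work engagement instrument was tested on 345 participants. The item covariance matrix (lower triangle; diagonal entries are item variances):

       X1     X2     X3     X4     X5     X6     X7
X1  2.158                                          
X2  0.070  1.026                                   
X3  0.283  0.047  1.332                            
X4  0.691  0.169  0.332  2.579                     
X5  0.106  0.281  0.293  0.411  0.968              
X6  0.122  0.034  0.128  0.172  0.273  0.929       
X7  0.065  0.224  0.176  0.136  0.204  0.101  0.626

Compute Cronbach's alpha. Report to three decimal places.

α = 0.552

sum of item variances = 2.158 + 1.026 + 1.332 + 2.579 + 0.968 + 0.929 + 0.626 = 9.618
Sum of off-diagonal covariances = 4.318
σ²_T = 9.618 + 2 × 4.318 = 18.254
α = (k/(k−1))·(1 − sum of item variances/σ²_T) = (7/6)·(1 − 9.618/18.254) = 0.552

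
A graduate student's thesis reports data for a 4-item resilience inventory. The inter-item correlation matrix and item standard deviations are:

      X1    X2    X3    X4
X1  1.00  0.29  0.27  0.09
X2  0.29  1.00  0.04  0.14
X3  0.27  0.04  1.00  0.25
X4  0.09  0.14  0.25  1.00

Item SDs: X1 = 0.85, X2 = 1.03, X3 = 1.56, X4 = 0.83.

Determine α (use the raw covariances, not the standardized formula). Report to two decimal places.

Σσ²ᵢ = 0.85² + 1.03² + 1.56² + 0.83² = 4.9059
Covariances σ_ij = r_ij · s_i · s_j:
  σ(X1,X2) = 0.29 × 0.85 × 1.03 = 0.2539
  σ(X1,X3) = 0.27 × 0.85 × 1.56 = 0.3580
  σ(X1,X4) = 0.09 × 0.85 × 0.83 = 0.0635
  σ(X2,X3) = 0.04 × 1.03 × 1.56 = 0.0643
  σ(X2,X4) = 0.14 × 1.03 × 0.83 = 0.1197
  σ(X3,X4) = 0.25 × 1.56 × 0.83 = 0.3237
σ²_T = Σσ²ᵢ + 2·Σσ_ij = 4.9059 + 2 × 1.1831 = 7.2721
α = (4/3)·(1 − 4.9059/7.2721) = 0.43

α = 0.43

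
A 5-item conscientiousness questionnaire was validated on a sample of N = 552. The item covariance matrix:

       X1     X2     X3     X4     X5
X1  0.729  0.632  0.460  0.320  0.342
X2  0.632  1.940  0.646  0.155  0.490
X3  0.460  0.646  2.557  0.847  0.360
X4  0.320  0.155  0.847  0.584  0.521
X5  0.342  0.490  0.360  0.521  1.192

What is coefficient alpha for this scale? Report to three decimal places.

α = 0.721

Σσ²ᵢ = 0.729 + 1.940 + 2.557 + 0.584 + 1.192 = 7.002
Σ_{i<j} σ_ij = 4.773
Var(T) = 7.002 + 2 × 4.773 = 16.548
α = (k/(k−1))·(1 − Σσ²ᵢ/Var(T)) = (5/4)·(1 − 7.002/16.548) = 0.721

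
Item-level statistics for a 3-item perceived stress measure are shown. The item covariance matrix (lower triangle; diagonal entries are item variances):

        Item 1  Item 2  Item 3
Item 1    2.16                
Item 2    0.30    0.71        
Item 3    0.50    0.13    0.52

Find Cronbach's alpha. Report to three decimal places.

α = 0.531

Σσᵢ² = 2.16 + 0.71 + 0.52 = 3.39
Sum of the distinct covariances = 0.93
σ²_T = 3.39 + 2 × 0.93 = 5.25
α = (k/(k−1))·(1 − Σσᵢ²/σ²_T) = (3/2)·(1 − 3.39/5.25) = 0.531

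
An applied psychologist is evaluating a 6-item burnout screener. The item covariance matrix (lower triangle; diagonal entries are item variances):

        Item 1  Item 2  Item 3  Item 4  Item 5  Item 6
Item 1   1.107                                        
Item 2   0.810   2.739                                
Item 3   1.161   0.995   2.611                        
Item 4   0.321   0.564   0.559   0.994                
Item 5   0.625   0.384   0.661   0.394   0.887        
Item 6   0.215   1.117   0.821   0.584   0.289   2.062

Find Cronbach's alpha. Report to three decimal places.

Σσ²ᵢ = 1.107 + 2.739 + 2.611 + 0.994 + 0.887 + 2.062 = 10.400
Sum of off-diagonal covariances = 9.500
σ²_T = 10.400 + 2 × 9.500 = 29.400
α = (k/(k−1))·(1 − Σσ²ᵢ/σ²_T) = (6/5)·(1 − 10.400/29.400) = 0.776

Cronbach's alpha = 0.776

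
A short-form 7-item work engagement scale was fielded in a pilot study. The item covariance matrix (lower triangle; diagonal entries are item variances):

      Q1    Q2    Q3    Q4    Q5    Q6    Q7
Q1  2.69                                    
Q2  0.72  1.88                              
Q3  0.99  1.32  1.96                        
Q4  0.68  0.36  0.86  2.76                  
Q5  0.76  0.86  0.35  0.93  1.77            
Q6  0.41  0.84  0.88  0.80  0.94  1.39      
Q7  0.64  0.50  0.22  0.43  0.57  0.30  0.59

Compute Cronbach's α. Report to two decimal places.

α = 0.80

Σσ²ᵢ = 2.69 + 1.88 + 1.96 + 2.76 + 1.77 + 1.39 + 0.59 = 13.04
Sum of off-diagonal covariances = 14.36
total variance = 13.04 + 2 × 14.36 = 41.76
α = (k/(k−1))·(1 − Σσ²ᵢ/total variance) = (7/6)·(1 − 13.04/41.76) = 0.80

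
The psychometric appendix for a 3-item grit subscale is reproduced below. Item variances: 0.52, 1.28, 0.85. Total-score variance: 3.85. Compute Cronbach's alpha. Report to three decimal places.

α = 0.468

ΣVar(i) = 0.52 + 1.28 + 0.85 = 2.65
α = (k/(k−1))·(1 − ΣVar(i)/σ²_total) = (3/2)·(1 − 2.65/3.85) = 0.468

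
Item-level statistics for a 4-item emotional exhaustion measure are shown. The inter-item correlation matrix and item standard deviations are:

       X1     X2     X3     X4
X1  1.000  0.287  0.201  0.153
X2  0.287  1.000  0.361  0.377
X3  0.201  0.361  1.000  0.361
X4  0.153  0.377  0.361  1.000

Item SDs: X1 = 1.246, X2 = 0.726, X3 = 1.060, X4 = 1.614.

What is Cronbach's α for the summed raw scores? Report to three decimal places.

Cronbach's α = 0.570

Σσ²ᵢ = 1.246² + 0.726² + 1.060² + 1.614² = 5.8082
Covariances σ_ij = r_ij · s_i · s_j:
  σ(X1,X2) = 0.287 × 1.246 × 0.726 = 0.2596
  σ(X1,X3) = 0.201 × 1.246 × 1.060 = 0.2655
  σ(X1,X4) = 0.153 × 1.246 × 1.614 = 0.3077
  σ(X2,X3) = 0.361 × 0.726 × 1.060 = 0.2778
  σ(X2,X4) = 0.377 × 0.726 × 1.614 = 0.4418
  σ(X3,X4) = 0.361 × 1.060 × 1.614 = 0.6176
σ²_T = Σσ²ᵢ + 2·Σσ_ij = 5.8082 + 2 × 2.1700 = 10.1482
α = (4/3)·(1 − 5.8082/10.1482) = 0.570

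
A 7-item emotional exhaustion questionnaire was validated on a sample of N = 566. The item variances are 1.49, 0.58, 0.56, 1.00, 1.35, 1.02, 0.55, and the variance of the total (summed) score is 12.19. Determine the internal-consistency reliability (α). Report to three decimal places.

α = 0.540

Σσᵢ² = 1.49 + 0.58 + 0.56 + 1.00 + 1.35 + 1.02 + 0.55 = 6.55
α = (k/(k−1))·(1 − Σσᵢ²/Var(T)) = (7/6)·(1 − 6.55/12.19) = 0.540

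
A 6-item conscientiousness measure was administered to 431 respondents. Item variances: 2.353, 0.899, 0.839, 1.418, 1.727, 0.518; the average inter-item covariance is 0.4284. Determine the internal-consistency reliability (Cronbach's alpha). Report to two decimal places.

Σσᵢ² = 2.353 + 0.899 + 0.839 + 1.418 + 1.727 + 0.518 = 7.754
Sum of the 15 distinct covariances = 15 × 0.4284 = 6.4260
total variance = Σσᵢ² + 2·Σcov = 7.754 + 2 × 6.4260 = 20.6060
α = (6/5)·(1 − 7.754/20.6060) = 0.75

α = 0.75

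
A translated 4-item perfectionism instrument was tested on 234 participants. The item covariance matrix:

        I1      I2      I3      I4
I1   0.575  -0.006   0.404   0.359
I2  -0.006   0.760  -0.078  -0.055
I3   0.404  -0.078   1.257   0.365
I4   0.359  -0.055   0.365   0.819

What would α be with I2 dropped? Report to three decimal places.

Remaining items: I1, I3, I4 (k = 3).
Σσ²ᵢ = 0.575 + 1.257 + 0.819 = 2.651
Var(T) = 2.651 + 2 × 1.128 = 4.907
α (item deleted) = (3/2)·(1 − 2.651/4.907) = 0.690

α = 0.690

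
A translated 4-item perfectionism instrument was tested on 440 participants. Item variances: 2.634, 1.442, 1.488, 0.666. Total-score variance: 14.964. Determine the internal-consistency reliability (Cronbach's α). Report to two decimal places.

sum of item variances = 2.634 + 1.442 + 1.488 + 0.666 = 6.230
α = (k/(k−1))·(1 − sum of item variances/total variance) = (4/3)·(1 − 6.230/14.964) = 0.78

α = 0.78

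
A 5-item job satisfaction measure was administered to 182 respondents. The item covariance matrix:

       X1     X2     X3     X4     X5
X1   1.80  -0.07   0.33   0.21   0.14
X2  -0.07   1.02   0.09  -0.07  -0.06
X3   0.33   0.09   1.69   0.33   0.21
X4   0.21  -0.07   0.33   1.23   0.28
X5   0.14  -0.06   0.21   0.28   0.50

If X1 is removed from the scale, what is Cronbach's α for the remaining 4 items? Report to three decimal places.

Cronbach's α = 0.347

Remaining items: X2, X3, X4, X5 (k = 4).
Σσ²ᵢ = 1.02 + 1.69 + 1.23 + 0.50 = 4.44
total variance = 4.44 + 2 × 0.78 = 6.00
α (item deleted) = (4/3)·(1 − 4.44/6.00) = 0.347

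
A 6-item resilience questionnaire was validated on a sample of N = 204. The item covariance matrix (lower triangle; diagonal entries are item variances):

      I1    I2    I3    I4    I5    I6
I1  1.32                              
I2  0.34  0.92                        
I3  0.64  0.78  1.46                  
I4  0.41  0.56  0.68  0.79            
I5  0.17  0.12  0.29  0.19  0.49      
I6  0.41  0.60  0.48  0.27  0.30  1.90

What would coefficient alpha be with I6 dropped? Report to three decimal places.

Remaining items: I1, I2, I3, I4, I5 (k = 5).
sum of item variances = 1.32 + 0.92 + 1.46 + 0.79 + 0.49 = 4.98
σ²_total = 4.98 + 2 × 4.18 = 13.34
α (item deleted) = (5/4)·(1 − 4.98/13.34) = 0.783

coefficient alpha = 0.783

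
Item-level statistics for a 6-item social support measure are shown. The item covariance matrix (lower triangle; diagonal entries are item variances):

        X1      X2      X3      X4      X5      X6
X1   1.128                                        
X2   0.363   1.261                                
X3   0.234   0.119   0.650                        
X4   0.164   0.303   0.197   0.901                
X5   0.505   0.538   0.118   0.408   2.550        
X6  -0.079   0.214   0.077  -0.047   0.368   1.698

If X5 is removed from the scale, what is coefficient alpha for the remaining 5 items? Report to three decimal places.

Remaining items: X1, X2, X3, X4, X6 (k = 5).
sum of item variances = 1.128 + 1.261 + 0.650 + 0.901 + 1.698 = 5.638
σ²_T = 5.638 + 2 × 1.545 = 8.728
α (item deleted) = (5/4)·(1 − 5.638/8.728) = 0.443

coefficient alpha = 0.443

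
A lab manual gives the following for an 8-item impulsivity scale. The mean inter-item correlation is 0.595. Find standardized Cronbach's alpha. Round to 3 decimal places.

α = 0.922

Standardized α = k·r̄ / (1 + (k−1)·r̄) = 8 × 0.595 / (1 + 7 × 0.595)
  = 4.7600 / 5.1650 = 0.922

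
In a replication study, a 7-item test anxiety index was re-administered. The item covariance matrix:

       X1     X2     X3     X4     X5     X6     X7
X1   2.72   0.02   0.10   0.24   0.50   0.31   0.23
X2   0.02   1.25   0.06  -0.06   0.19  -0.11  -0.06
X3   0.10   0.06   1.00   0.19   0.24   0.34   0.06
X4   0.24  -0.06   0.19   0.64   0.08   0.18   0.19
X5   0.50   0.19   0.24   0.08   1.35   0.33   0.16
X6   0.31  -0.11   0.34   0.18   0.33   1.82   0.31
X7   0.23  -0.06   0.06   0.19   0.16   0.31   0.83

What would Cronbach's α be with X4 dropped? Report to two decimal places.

Remaining items: X1, X2, X3, X5, X6, X7 (k = 6).
Σσᵢ² = 2.72 + 1.25 + 1.00 + 1.35 + 1.82 + 0.83 = 8.97
σ²_T = 8.97 + 2 × 2.68 = 14.33
α (item deleted) = (6/5)·(1 − 8.97/14.33) = 0.45

Cronbach's α = 0.45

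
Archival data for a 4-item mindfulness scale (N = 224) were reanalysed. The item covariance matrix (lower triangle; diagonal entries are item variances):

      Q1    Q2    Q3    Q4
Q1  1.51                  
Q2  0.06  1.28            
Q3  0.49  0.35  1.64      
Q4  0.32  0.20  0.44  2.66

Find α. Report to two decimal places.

α = 0.46

Σσᵢ² = 1.51 + 1.28 + 1.64 + 2.66 = 7.09
Σ_{i<j} σ_ij = 1.86
σ²_total = 7.09 + 2 × 1.86 = 10.81
α = (k/(k−1))·(1 − Σσᵢ²/σ²_total) = (4/3)·(1 − 7.09/10.81) = 0.46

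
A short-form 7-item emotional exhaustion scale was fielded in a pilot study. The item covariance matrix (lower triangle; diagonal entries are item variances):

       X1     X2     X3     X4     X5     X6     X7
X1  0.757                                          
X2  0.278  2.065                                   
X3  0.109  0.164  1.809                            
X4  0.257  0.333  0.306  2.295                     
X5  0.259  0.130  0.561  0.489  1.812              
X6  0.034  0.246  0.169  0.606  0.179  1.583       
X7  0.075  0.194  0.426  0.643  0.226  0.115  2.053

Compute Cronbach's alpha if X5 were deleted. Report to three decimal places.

α = 0.514

Remaining items: X1, X2, X3, X4, X6, X7 (k = 6).
Σσᵢ² = 0.757 + 2.065 + 1.809 + 2.295 + 1.583 + 2.053 = 10.562
total variance = 10.562 + 2 × 3.955 = 18.472
α (item deleted) = (6/5)·(1 − 10.562/18.472) = 0.514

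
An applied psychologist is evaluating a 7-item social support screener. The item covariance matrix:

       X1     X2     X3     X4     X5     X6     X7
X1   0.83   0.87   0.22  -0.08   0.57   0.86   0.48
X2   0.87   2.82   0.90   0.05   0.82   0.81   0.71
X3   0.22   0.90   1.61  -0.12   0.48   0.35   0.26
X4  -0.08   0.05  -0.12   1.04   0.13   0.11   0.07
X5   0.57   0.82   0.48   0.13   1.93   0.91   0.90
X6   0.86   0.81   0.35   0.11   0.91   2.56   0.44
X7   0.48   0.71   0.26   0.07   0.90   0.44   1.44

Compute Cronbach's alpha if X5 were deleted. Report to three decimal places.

Remaining items: X1, X2, X3, X4, X6, X7 (k = 6).
sum of item variances = 0.83 + 2.82 + 1.61 + 1.04 + 2.56 + 1.44 = 10.30
σ²_T = 10.30 + 2 × 5.93 = 22.16
α (item deleted) = (6/5)·(1 − 10.30/22.16) = 0.642

α = 0.642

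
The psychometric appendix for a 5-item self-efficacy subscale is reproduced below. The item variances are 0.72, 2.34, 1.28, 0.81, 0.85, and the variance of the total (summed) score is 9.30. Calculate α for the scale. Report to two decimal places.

ΣVar(i) = 0.72 + 2.34 + 1.28 + 0.81 + 0.85 = 6.00
α = (k/(k−1))·(1 − ΣVar(i)/σ²_T) = (5/4)·(1 − 6.00/9.30) = 0.44

α = 0.44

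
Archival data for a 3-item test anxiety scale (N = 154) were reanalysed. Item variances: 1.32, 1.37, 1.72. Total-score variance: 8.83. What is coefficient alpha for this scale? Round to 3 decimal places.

Σσᵢ² = 1.32 + 1.37 + 1.72 = 4.41
α = (k/(k−1))·(1 − Σσᵢ²/total variance) = (3/2)·(1 − 4.41/8.83) = 0.751

coefficient alpha = 0.751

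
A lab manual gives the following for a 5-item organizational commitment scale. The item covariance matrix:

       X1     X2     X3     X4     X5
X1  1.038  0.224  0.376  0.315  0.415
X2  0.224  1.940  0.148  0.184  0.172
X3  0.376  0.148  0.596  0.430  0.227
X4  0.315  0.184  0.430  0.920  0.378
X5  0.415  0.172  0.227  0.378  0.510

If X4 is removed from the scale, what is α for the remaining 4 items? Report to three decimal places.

α = 0.578

Remaining items: X1, X2, X3, X5 (k = 4).
ΣVar(i) = 1.038 + 1.940 + 0.596 + 0.510 = 4.084
σ²_total = 4.084 + 2 × 1.562 = 7.208
α (item deleted) = (4/3)·(1 − 4.084/7.208) = 0.578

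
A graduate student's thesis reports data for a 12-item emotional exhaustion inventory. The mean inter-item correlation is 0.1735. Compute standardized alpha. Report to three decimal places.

standardized alpha = 0.716

Standardized α = k·r̄ / (1 + (k−1)·r̄) = 12 × 0.1735 / (1 + 11 × 0.1735)
  = 2.0820 / 2.9085 = 0.716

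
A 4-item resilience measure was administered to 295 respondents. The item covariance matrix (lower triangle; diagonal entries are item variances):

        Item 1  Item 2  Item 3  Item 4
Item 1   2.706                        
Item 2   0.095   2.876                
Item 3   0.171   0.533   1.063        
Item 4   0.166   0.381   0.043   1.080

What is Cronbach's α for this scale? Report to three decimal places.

Cronbach's α = 0.353

sum of item variances = 2.706 + 2.876 + 1.063 + 1.080 = 7.725
Sum of off-diagonal covariances = 1.389
σ²_T = 7.725 + 2 × 1.389 = 10.503
α = (k/(k−1))·(1 − sum of item variances/σ²_T) = (4/3)·(1 − 7.725/10.503) = 0.353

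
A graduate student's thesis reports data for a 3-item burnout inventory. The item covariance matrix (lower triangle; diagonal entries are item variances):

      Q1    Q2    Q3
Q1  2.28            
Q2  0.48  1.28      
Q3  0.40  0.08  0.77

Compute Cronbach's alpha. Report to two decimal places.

Σσ²ᵢ = 2.28 + 1.28 + 0.77 = 4.33
Sum of off-diagonal covariances = 0.96
total variance = 4.33 + 2 × 0.96 = 6.25
α = (k/(k−1))·(1 − Σσ²ᵢ/total variance) = (3/2)·(1 − 4.33/6.25) = 0.46

Cronbach's alpha = 0.46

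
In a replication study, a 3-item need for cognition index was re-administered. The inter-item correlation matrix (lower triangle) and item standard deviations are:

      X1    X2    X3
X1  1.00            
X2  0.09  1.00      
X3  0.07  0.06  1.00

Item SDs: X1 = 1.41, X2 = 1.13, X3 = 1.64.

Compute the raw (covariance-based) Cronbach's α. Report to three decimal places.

α = 0.184

Σσ²ᵢ = 1.41² + 1.13² + 1.64² = 5.9546
Covariances σ_ij = r_ij · s_i · s_j:
  σ(X1,X2) = 0.09 × 1.41 × 1.13 = 0.1434
  σ(X1,X3) = 0.07 × 1.41 × 1.64 = 0.1619
  σ(X2,X3) = 0.06 × 1.13 × 1.64 = 0.1112
σ²_T = Σσ²ᵢ + 2·Σσ_ij = 5.9546 + 2 × 0.4165 = 6.7876
α = (3/2)·(1 − 5.9546/6.7876) = 0.184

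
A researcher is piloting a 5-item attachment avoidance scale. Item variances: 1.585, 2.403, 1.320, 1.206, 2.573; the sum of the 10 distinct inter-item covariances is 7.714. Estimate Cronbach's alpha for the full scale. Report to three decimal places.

Σσᵢ² = 1.585 + 2.403 + 1.320 + 1.206 + 2.573 = 9.087
Sum of distinct covariances = 7.714
Var(T) = Σσᵢ² + 2·Σcov = 9.087 + 2 × 7.714 = 24.515
α = (5/4)·(1 − 9.087/24.515) = 0.787

Cronbach's alpha = 0.787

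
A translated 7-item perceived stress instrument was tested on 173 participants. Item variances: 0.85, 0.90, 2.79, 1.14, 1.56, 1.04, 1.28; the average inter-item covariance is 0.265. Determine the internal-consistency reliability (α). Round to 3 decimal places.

ΣVar(i) = 0.85 + 0.90 + 2.79 + 1.14 + 1.56 + 1.04 + 1.28 = 9.56
Sum of the 21 distinct covariances = 21 × 0.265 = 5.565
total variance = ΣVar(i) + 2·Σcov = 9.56 + 2 × 5.565 = 20.690
α = (7/6)·(1 − 9.56/20.690) = 0.628

α = 0.628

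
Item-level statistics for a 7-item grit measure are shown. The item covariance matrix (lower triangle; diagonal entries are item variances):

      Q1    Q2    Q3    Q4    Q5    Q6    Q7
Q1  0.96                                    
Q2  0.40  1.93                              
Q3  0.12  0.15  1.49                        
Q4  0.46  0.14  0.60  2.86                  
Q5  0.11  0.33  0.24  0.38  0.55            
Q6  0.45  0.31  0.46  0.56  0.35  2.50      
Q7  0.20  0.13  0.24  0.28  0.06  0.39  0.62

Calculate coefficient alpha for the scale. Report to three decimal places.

Σσᵢ² = 0.96 + 1.93 + 1.49 + 2.86 + 0.55 + 2.50 + 0.62 = 10.91
Σ_{i<j} σ_ij = 6.36
σ²_T = 10.91 + 2 × 6.36 = 23.63
α = (k/(k−1))·(1 − Σσᵢ²/σ²_T) = (7/6)·(1 − 10.91/23.63) = 0.628

coefficient alpha = 0.628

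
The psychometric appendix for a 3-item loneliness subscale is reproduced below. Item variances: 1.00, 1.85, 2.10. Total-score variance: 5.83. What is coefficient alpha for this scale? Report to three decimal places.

Σσᵢ² = 1.00 + 1.85 + 2.10 = 4.95
α = (k/(k−1))·(1 − Σσᵢ²/σ²_total) = (3/2)·(1 − 4.95/5.83) = 0.226

α = 0.226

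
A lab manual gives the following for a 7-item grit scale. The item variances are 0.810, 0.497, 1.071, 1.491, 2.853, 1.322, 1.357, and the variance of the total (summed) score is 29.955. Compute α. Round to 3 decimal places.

ΣVar(i) = 0.810 + 0.497 + 1.071 + 1.491 + 2.853 + 1.322 + 1.357 = 9.401
α = (k/(k−1))·(1 − ΣVar(i)/σ²_total) = (7/6)·(1 − 9.401/29.955) = 0.801

α = 0.801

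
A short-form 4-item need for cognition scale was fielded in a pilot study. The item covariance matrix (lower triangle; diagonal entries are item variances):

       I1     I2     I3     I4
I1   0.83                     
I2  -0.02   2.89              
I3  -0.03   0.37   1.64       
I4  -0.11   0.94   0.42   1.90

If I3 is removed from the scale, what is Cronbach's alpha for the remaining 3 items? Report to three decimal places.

Remaining items: I1, I2, I4 (k = 3).
sum of item variances = 0.83 + 2.89 + 1.90 = 5.62
Var(T) = 5.62 + 2 × 0.81 = 7.24
α (item deleted) = (3/2)·(1 − 5.62/7.24) = 0.336

Cronbach's alpha = 0.336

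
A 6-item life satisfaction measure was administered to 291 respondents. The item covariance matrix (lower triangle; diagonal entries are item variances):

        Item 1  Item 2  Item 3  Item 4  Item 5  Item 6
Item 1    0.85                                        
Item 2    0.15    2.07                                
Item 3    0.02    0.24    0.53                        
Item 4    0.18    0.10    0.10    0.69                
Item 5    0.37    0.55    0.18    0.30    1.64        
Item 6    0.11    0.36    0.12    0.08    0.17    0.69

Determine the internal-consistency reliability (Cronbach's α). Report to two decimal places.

Σσ²ᵢ = 0.85 + 2.07 + 0.53 + 0.69 + 1.64 + 0.69 = 6.47
Sum of off-diagonal covariances = 3.03
σ²_T = 6.47 + 2 × 3.03 = 12.53
α = (k/(k−1))·(1 − Σσ²ᵢ/σ²_T) = (6/5)·(1 − 6.47/12.53) = 0.58

α = 0.58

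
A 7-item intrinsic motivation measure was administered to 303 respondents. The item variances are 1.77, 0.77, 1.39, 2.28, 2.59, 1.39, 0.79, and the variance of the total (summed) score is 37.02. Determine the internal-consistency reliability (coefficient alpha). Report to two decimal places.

sum of item variances = 1.77 + 0.77 + 1.39 + 2.28 + 2.59 + 1.39 + 0.79 = 10.98
α = (k/(k−1))·(1 − sum of item variances/σ²_T) = (7/6)·(1 − 10.98/37.02) = 0.82

coefficient alpha = 0.82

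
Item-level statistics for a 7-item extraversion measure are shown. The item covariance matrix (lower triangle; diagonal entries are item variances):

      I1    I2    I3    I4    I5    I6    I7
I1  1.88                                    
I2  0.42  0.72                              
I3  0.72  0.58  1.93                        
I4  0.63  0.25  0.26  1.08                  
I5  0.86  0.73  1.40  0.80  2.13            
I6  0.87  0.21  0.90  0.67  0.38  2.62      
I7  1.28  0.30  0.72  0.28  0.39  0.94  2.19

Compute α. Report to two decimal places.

α = 0.80

Σσ²ᵢ = 1.88 + 0.72 + 1.93 + 1.08 + 2.13 + 2.62 + 2.19 = 12.55
Sum of the distinct covariances = 13.59
Var(T) = 12.55 + 2 × 13.59 = 39.73
α = (k/(k−1))·(1 − Σσ²ᵢ/Var(T)) = (7/6)·(1 − 12.55/39.73) = 0.80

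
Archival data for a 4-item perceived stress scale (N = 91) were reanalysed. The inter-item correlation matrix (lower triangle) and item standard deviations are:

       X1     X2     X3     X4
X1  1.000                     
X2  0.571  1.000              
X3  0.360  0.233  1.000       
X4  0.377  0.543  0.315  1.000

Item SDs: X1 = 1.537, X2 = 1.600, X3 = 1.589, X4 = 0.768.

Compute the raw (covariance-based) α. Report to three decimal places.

α = 0.695

Σσ²ᵢ = 1.537² + 1.600² + 1.589² + 0.768² = 8.0371
Covariances σ_ij = r_ij · s_i · s_j:
  σ(X1,X2) = 0.571 × 1.537 × 1.600 = 1.4042
  σ(X1,X3) = 0.360 × 1.537 × 1.589 = 0.8792
  σ(X1,X4) = 0.377 × 1.537 × 0.768 = 0.4450
  σ(X2,X3) = 0.233 × 1.600 × 1.589 = 0.5924
  σ(X2,X4) = 0.543 × 1.600 × 0.768 = 0.6672
  σ(X3,X4) = 0.315 × 1.589 × 0.768 = 0.3844
σ²_T = Σσ²ᵢ + 2·Σσ_ij = 8.0371 + 2 × 4.3724 = 16.7819
α = (4/3)·(1 − 8.0371/16.7819) = 0.695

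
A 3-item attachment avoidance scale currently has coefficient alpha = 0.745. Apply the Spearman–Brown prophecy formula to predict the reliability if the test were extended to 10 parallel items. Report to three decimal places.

predicted reliability = 0.907

Length factor m = 10/3 = 3.3333
α' = m·α / (1 + (m−1)·α)
   = 10/3 × 0.745 / (1 + (10/3 − 1) × 0.745)
   = 2.4833 / 2.7383 = 0.907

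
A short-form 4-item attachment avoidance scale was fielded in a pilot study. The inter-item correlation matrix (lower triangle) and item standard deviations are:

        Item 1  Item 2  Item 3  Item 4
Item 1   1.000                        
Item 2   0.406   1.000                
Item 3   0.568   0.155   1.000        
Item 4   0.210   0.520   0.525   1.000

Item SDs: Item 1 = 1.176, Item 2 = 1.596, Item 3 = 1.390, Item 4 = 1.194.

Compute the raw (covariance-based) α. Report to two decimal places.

α = 0.71

Σσ²ᵢ = 1.176² + 1.596² + 1.390² + 1.194² = 7.2879
Covariances σ_ij = r_ij · s_i · s_j:
  σ(Item 1,Item 2) = 0.406 × 1.176 × 1.596 = 0.7620
  σ(Item 1,Item 3) = 0.568 × 1.176 × 1.390 = 0.9285
  σ(Item 1,Item 4) = 0.210 × 1.176 × 1.194 = 0.2949
  σ(Item 2,Item 3) = 0.155 × 1.596 × 1.390 = 0.3439
  σ(Item 2,Item 4) = 0.520 × 1.596 × 1.194 = 0.9909
  σ(Item 3,Item 4) = 0.525 × 1.390 × 1.194 = 0.8713
σ²_T = Σσ²ᵢ + 2·Σσ_ij = 7.2879 + 2 × 4.1915 = 15.6709
α = (4/3)·(1 − 7.2879/15.6709) = 0.71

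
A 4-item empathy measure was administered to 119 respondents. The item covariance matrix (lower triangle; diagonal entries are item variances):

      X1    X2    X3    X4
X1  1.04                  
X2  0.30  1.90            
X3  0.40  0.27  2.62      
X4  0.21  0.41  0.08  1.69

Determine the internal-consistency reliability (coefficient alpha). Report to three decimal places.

α = 0.421

ΣVar(i) = 1.04 + 1.90 + 2.62 + 1.69 = 7.25
Σ_{i<j} σ_ij = 1.67
σ²_T = 7.25 + 2 × 1.67 = 10.59
α = (k/(k−1))·(1 − ΣVar(i)/σ²_T) = (4/3)·(1 − 7.25/10.59) = 0.421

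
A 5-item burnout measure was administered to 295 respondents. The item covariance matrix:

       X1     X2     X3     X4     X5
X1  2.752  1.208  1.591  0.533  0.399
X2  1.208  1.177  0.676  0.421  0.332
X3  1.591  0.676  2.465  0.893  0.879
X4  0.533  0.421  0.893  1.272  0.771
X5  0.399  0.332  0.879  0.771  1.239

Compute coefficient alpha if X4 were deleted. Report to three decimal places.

α = 0.762

Remaining items: X1, X2, X3, X5 (k = 4).
Σσ²ᵢ = 2.752 + 1.177 + 2.465 + 1.239 = 7.633
total variance = 7.633 + 2 × 5.085 = 17.803
α (item deleted) = (4/3)·(1 − 7.633/17.803) = 0.762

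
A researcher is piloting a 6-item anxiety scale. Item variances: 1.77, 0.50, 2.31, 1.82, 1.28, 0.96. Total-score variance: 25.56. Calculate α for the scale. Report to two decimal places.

sum of item variances = 1.77 + 0.50 + 2.31 + 1.82 + 1.28 + 0.96 = 8.64
α = (k/(k−1))·(1 − sum of item variances/σ²_total) = (6/5)·(1 − 8.64/25.56) = 0.79

α = 0.79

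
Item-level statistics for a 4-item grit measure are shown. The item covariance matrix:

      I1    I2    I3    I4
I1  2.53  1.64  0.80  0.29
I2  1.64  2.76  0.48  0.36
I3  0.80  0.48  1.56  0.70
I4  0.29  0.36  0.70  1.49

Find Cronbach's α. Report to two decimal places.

sum of item variances = 2.53 + 2.76 + 1.56 + 1.49 = 8.34
Σ_{i<j} σ_ij = 4.27
total variance = 8.34 + 2 × 4.27 = 16.88
α = (k/(k−1))·(1 − sum of item variances/total variance) = (4/3)·(1 − 8.34/16.88) = 0.67

α = 0.67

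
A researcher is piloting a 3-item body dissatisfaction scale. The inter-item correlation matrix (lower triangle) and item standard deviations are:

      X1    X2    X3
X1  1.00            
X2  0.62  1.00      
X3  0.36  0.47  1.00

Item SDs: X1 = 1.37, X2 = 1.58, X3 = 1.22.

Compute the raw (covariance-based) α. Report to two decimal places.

Σσ²ᵢ = 1.37² + 1.58² + 1.22² = 5.8617
Covariances σ_ij = r_ij · s_i · s_j:
  σ(X1,X2) = 0.62 × 1.37 × 1.58 = 1.3421
  σ(X1,X3) = 0.36 × 1.37 × 1.22 = 0.6017
  σ(X2,X3) = 0.47 × 1.58 × 1.22 = 0.9060
σ²_T = Σσ²ᵢ + 2·Σσ_ij = 5.8617 + 2 × 2.8498 = 11.5613
α = (3/2)·(1 − 5.8617/11.5613) = 0.74

α = 0.74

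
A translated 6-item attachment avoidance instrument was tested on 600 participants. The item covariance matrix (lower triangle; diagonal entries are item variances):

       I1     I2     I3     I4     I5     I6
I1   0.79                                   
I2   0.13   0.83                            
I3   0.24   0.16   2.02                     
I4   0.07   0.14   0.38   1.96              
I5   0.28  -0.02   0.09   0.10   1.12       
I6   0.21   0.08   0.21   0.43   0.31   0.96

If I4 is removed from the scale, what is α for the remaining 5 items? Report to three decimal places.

α = 0.464

Remaining items: I1, I2, I3, I5, I6 (k = 5).
ΣVar(i) = 0.79 + 0.83 + 2.02 + 1.12 + 0.96 = 5.72
σ²_total = 5.72 + 2 × 1.69 = 9.10
α (item deleted) = (5/4)·(1 − 5.72/9.10) = 0.464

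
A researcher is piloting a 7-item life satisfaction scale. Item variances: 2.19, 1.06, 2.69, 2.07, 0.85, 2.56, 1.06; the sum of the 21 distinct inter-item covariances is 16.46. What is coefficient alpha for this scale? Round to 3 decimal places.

Σσᵢ² = 2.19 + 1.06 + 2.69 + 2.07 + 0.85 + 2.56 + 1.06 = 12.48
Sum of distinct covariances = 16.46
total variance = Σσᵢ² + 2·Σcov = 12.48 + 2 × 16.46 = 45.40
α = (7/6)·(1 − 12.48/45.40) = 0.846

coefficient alpha = 0.846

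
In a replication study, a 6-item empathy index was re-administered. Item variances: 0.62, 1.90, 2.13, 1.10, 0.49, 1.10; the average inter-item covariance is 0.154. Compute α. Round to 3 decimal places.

α = 0.464

Σσᵢ² = 0.62 + 1.90 + 2.13 + 1.10 + 0.49 + 1.10 = 7.34
Sum of the 15 distinct covariances = 15 × 0.154 = 2.310
σ²_total = Σσᵢ² + 2·Σcov = 7.34 + 2 × 2.310 = 11.960
α = (6/5)·(1 − 7.34/11.960) = 0.464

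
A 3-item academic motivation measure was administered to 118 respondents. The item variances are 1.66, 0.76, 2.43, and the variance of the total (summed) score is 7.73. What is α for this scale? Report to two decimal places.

α = 0.56

Σσᵢ² = 1.66 + 0.76 + 2.43 = 4.85
α = (k/(k−1))·(1 − Σσᵢ²/σ²_total) = (3/2)·(1 − 4.85/7.73) = 0.56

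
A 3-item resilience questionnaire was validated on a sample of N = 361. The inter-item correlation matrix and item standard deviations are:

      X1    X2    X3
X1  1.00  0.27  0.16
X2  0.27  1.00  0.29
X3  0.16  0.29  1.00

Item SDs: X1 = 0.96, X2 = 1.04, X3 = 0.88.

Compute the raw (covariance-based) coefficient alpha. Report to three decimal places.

Σσ²ᵢ = 0.96² + 1.04² + 0.88² = 2.7776
Covariances σ_ij = r_ij · s_i · s_j:
  σ(X1,X2) = 0.27 × 0.96 × 1.04 = 0.2696
  σ(X1,X3) = 0.16 × 0.96 × 0.88 = 0.1352
  σ(X2,X3) = 0.29 × 1.04 × 0.88 = 0.2654
σ²_T = Σσ²ᵢ + 2·Σσ_ij = 2.7776 + 2 × 0.6702 = 4.1180
α = (3/2)·(1 − 2.7776/4.1180) = 0.488

α = 0.488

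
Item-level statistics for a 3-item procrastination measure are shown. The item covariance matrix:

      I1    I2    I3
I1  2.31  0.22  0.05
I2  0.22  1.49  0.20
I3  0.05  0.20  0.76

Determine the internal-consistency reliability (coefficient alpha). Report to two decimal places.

coefficient alpha = 0.26

Σσ²ᵢ = 2.31 + 1.49 + 0.76 = 4.56
Sum of off-diagonal covariances = 0.47
σ²_T = 4.56 + 2 × 0.47 = 5.50
α = (k/(k−1))·(1 − Σσ²ᵢ/σ²_T) = (3/2)·(1 − 4.56/5.50) = 0.26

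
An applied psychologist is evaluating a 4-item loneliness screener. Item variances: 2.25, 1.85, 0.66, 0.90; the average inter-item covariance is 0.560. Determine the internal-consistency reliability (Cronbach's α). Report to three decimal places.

ΣVar(i) = 2.25 + 1.85 + 0.66 + 0.90 = 5.66
Sum of the 6 distinct covariances = 6 × 0.560 = 3.360
Var(T) = ΣVar(i) + 2·Σcov = 5.66 + 2 × 3.360 = 12.380
α = (4/3)·(1 − 5.66/12.380) = 0.724

Cronbach's α = 0.724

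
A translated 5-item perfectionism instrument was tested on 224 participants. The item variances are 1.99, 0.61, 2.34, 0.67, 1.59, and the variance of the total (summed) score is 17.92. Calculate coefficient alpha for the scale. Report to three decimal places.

α = 0.748

Σσᵢ² = 1.99 + 0.61 + 2.34 + 0.67 + 1.59 = 7.20
α = (k/(k−1))·(1 − Σσᵢ²/σ²_T) = (5/4)·(1 − 7.20/17.92) = 0.748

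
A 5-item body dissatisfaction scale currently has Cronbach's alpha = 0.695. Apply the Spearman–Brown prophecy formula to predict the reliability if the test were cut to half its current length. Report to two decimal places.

Length factor m = 1/2
α' = m·α / (1 − (1−m)·α)
   = 1/2 × 0.695 / (1 − (1 − 1/2) × 0.695)
   = 0.3475 / 0.6525 = 0.53

predicted reliability = 0.53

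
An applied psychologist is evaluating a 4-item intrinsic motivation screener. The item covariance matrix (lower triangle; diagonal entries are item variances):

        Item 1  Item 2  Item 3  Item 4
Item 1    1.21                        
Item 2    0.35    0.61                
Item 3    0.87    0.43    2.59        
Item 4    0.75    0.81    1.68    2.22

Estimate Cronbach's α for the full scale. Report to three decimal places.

Cronbach's α = 0.795

Σσ²ᵢ = 1.21 + 0.61 + 2.59 + 2.22 = 6.63
Sum of off-diagonal covariances = 4.89
σ²_T = 6.63 + 2 × 4.89 = 16.41
α = (k/(k−1))·(1 − Σσ²ᵢ/σ²_T) = (4/3)·(1 − 6.63/16.41) = 0.795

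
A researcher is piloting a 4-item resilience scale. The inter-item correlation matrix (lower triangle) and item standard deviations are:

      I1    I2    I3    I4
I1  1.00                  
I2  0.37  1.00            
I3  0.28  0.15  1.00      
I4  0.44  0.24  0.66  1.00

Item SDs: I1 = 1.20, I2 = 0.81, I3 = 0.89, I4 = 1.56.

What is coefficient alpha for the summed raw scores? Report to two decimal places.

α = 0.68

Σσ²ᵢ = 1.20² + 0.81² + 0.89² + 1.56² = 5.3218
Covariances σ_ij = r_ij · s_i · s_j:
  σ(I1,I2) = 0.37 × 1.20 × 0.81 = 0.3596
  σ(I1,I3) = 0.28 × 1.20 × 0.89 = 0.2990
  σ(I1,I4) = 0.44 × 1.20 × 1.56 = 0.8237
  σ(I2,I3) = 0.15 × 0.81 × 0.89 = 0.1081
  σ(I2,I4) = 0.24 × 0.81 × 1.56 = 0.3033
  σ(I3,I4) = 0.66 × 0.89 × 1.56 = 0.9163
σ²_T = Σσ²ᵢ + 2·Σσ_ij = 5.3218 + 2 × 2.8100 = 10.9418
α = (4/3)·(1 − 5.3218/10.9418) = 0.68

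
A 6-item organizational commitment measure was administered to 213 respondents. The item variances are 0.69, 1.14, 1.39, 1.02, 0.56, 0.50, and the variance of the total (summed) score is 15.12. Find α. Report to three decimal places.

α = 0.779

ΣVar(i) = 0.69 + 1.14 + 1.39 + 1.02 + 0.56 + 0.50 = 5.30
α = (k/(k−1))·(1 − ΣVar(i)/σ²_total) = (6/5)·(1 − 5.30/15.12) = 0.779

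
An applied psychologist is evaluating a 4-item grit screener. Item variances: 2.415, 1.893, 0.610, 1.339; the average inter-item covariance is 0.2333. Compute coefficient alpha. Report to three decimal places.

α = 0.412

Σσ²ᵢ = 2.415 + 1.893 + 0.610 + 1.339 = 6.257
Sum of the 6 distinct covariances = 6 × 0.2333 = 1.3998
σ²_total = Σσ²ᵢ + 2·Σcov = 6.257 + 2 × 1.3998 = 9.0566
α = (4/3)·(1 − 6.257/9.0566) = 0.412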